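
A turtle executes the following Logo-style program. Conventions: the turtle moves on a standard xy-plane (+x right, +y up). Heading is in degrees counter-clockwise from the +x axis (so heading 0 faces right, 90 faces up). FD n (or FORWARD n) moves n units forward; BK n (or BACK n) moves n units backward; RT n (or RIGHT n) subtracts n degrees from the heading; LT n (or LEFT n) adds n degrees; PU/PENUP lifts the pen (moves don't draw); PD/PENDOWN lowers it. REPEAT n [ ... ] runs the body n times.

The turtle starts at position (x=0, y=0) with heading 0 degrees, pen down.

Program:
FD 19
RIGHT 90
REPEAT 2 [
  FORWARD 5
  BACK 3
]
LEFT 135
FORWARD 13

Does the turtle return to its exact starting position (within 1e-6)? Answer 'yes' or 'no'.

Executing turtle program step by step:
Start: pos=(0,0), heading=0, pen down
FD 19: (0,0) -> (19,0) [heading=0, draw]
RT 90: heading 0 -> 270
REPEAT 2 [
  -- iteration 1/2 --
  FD 5: (19,0) -> (19,-5) [heading=270, draw]
  BK 3: (19,-5) -> (19,-2) [heading=270, draw]
  -- iteration 2/2 --
  FD 5: (19,-2) -> (19,-7) [heading=270, draw]
  BK 3: (19,-7) -> (19,-4) [heading=270, draw]
]
LT 135: heading 270 -> 45
FD 13: (19,-4) -> (28.192,5.192) [heading=45, draw]
Final: pos=(28.192,5.192), heading=45, 6 segment(s) drawn

Start position: (0, 0)
Final position: (28.192, 5.192)
Distance = 28.667; >= 1e-6 -> NOT closed

Answer: no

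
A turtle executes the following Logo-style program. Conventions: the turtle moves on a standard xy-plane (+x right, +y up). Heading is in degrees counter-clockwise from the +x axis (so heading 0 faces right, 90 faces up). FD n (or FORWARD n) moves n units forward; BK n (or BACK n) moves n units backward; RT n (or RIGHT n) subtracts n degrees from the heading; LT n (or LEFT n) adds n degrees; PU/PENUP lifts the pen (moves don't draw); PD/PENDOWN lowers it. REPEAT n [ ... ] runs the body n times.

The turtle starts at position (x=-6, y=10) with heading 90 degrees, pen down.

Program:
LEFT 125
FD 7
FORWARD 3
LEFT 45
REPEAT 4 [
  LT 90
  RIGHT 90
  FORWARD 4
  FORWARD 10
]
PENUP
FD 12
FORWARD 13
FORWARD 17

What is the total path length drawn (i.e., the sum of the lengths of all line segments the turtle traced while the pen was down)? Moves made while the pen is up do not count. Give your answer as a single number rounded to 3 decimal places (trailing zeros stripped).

Answer: 66

Derivation:
Executing turtle program step by step:
Start: pos=(-6,10), heading=90, pen down
LT 125: heading 90 -> 215
FD 7: (-6,10) -> (-11.734,5.985) [heading=215, draw]
FD 3: (-11.734,5.985) -> (-14.192,4.264) [heading=215, draw]
LT 45: heading 215 -> 260
REPEAT 4 [
  -- iteration 1/4 --
  LT 90: heading 260 -> 350
  RT 90: heading 350 -> 260
  FD 4: (-14.192,4.264) -> (-14.886,0.325) [heading=260, draw]
  FD 10: (-14.886,0.325) -> (-16.623,-9.523) [heading=260, draw]
  -- iteration 2/4 --
  LT 90: heading 260 -> 350
  RT 90: heading 350 -> 260
  FD 4: (-16.623,-9.523) -> (-17.317,-13.462) [heading=260, draw]
  FD 10: (-17.317,-13.462) -> (-19.054,-23.31) [heading=260, draw]
  -- iteration 3/4 --
  LT 90: heading 260 -> 350
  RT 90: heading 350 -> 260
  FD 4: (-19.054,-23.31) -> (-19.748,-27.25) [heading=260, draw]
  FD 10: (-19.748,-27.25) -> (-21.485,-37.098) [heading=260, draw]
  -- iteration 4/4 --
  LT 90: heading 260 -> 350
  RT 90: heading 350 -> 260
  FD 4: (-21.485,-37.098) -> (-22.179,-41.037) [heading=260, draw]
  FD 10: (-22.179,-41.037) -> (-23.916,-50.885) [heading=260, draw]
]
PU: pen up
FD 12: (-23.916,-50.885) -> (-26,-62.703) [heading=260, move]
FD 13: (-26,-62.703) -> (-28.257,-75.505) [heading=260, move]
FD 17: (-28.257,-75.505) -> (-31.209,-92.247) [heading=260, move]
Final: pos=(-31.209,-92.247), heading=260, 10 segment(s) drawn

Segment lengths:
  seg 1: (-6,10) -> (-11.734,5.985), length = 7
  seg 2: (-11.734,5.985) -> (-14.192,4.264), length = 3
  seg 3: (-14.192,4.264) -> (-14.886,0.325), length = 4
  seg 4: (-14.886,0.325) -> (-16.623,-9.523), length = 10
  seg 5: (-16.623,-9.523) -> (-17.317,-13.462), length = 4
  seg 6: (-17.317,-13.462) -> (-19.054,-23.31), length = 10
  seg 7: (-19.054,-23.31) -> (-19.748,-27.25), length = 4
  seg 8: (-19.748,-27.25) -> (-21.485,-37.098), length = 10
  seg 9: (-21.485,-37.098) -> (-22.179,-41.037), length = 4
  seg 10: (-22.179,-41.037) -> (-23.916,-50.885), length = 10
Total = 66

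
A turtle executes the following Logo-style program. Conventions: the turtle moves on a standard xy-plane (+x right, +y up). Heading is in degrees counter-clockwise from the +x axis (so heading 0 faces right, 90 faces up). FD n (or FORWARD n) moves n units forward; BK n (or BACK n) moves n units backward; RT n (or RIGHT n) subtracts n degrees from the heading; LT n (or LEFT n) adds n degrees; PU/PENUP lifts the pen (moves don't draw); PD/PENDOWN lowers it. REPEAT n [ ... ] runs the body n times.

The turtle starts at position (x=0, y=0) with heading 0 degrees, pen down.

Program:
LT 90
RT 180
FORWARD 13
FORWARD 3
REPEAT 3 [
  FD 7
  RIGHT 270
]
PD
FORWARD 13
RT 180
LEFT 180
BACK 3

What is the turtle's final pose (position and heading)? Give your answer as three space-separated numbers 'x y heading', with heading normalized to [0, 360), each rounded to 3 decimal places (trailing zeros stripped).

Answer: -3 -16 180

Derivation:
Executing turtle program step by step:
Start: pos=(0,0), heading=0, pen down
LT 90: heading 0 -> 90
RT 180: heading 90 -> 270
FD 13: (0,0) -> (0,-13) [heading=270, draw]
FD 3: (0,-13) -> (0,-16) [heading=270, draw]
REPEAT 3 [
  -- iteration 1/3 --
  FD 7: (0,-16) -> (0,-23) [heading=270, draw]
  RT 270: heading 270 -> 0
  -- iteration 2/3 --
  FD 7: (0,-23) -> (7,-23) [heading=0, draw]
  RT 270: heading 0 -> 90
  -- iteration 3/3 --
  FD 7: (7,-23) -> (7,-16) [heading=90, draw]
  RT 270: heading 90 -> 180
]
PD: pen down
FD 13: (7,-16) -> (-6,-16) [heading=180, draw]
RT 180: heading 180 -> 0
LT 180: heading 0 -> 180
BK 3: (-6,-16) -> (-3,-16) [heading=180, draw]
Final: pos=(-3,-16), heading=180, 7 segment(s) drawn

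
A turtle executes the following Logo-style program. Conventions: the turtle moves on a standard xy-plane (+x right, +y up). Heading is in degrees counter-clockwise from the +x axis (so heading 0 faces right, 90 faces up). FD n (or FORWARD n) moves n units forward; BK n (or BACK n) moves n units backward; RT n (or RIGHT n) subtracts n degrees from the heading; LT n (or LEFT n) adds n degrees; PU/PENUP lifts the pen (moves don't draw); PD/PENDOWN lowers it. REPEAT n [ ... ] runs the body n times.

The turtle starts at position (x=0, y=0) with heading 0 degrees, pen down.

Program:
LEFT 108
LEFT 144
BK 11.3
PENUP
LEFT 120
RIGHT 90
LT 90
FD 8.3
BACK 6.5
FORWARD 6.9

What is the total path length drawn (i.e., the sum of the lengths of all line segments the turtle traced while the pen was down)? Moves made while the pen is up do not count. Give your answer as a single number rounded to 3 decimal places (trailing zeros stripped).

Executing turtle program step by step:
Start: pos=(0,0), heading=0, pen down
LT 108: heading 0 -> 108
LT 144: heading 108 -> 252
BK 11.3: (0,0) -> (3.492,10.747) [heading=252, draw]
PU: pen up
LT 120: heading 252 -> 12
RT 90: heading 12 -> 282
LT 90: heading 282 -> 12
FD 8.3: (3.492,10.747) -> (11.611,12.473) [heading=12, move]
BK 6.5: (11.611,12.473) -> (5.253,11.121) [heading=12, move]
FD 6.9: (5.253,11.121) -> (12.002,12.556) [heading=12, move]
Final: pos=(12.002,12.556), heading=12, 1 segment(s) drawn

Segment lengths:
  seg 1: (0,0) -> (3.492,10.747), length = 11.3
Total = 11.3

Answer: 11.3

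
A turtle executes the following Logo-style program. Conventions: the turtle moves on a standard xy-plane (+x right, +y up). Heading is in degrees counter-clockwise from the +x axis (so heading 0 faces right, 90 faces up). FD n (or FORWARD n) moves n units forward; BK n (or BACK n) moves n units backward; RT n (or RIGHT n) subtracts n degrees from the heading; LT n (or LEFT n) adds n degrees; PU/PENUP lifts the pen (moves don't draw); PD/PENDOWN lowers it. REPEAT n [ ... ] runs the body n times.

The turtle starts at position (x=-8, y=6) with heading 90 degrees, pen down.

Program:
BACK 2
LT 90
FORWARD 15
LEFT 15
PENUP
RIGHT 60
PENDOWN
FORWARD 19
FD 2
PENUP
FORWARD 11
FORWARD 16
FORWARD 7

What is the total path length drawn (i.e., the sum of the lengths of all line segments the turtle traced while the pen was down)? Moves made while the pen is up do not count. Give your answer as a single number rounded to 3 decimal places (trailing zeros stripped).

Answer: 38

Derivation:
Executing turtle program step by step:
Start: pos=(-8,6), heading=90, pen down
BK 2: (-8,6) -> (-8,4) [heading=90, draw]
LT 90: heading 90 -> 180
FD 15: (-8,4) -> (-23,4) [heading=180, draw]
LT 15: heading 180 -> 195
PU: pen up
RT 60: heading 195 -> 135
PD: pen down
FD 19: (-23,4) -> (-36.435,17.435) [heading=135, draw]
FD 2: (-36.435,17.435) -> (-37.849,18.849) [heading=135, draw]
PU: pen up
FD 11: (-37.849,18.849) -> (-45.627,26.627) [heading=135, move]
FD 16: (-45.627,26.627) -> (-56.941,37.941) [heading=135, move]
FD 7: (-56.941,37.941) -> (-61.891,42.891) [heading=135, move]
Final: pos=(-61.891,42.891), heading=135, 4 segment(s) drawn

Segment lengths:
  seg 1: (-8,6) -> (-8,4), length = 2
  seg 2: (-8,4) -> (-23,4), length = 15
  seg 3: (-23,4) -> (-36.435,17.435), length = 19
  seg 4: (-36.435,17.435) -> (-37.849,18.849), length = 2
Total = 38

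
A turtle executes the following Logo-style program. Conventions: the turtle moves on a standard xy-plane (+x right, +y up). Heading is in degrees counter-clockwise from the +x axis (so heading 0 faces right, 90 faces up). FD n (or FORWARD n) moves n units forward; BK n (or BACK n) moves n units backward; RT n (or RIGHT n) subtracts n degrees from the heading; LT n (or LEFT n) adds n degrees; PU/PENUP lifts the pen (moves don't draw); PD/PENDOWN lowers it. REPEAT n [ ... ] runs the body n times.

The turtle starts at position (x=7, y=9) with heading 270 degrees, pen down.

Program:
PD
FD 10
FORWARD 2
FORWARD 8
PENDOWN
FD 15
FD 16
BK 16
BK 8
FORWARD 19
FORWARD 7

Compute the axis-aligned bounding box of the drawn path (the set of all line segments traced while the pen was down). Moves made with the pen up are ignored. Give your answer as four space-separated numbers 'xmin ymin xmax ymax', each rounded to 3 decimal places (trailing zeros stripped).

Answer: 7 -44 7 9

Derivation:
Executing turtle program step by step:
Start: pos=(7,9), heading=270, pen down
PD: pen down
FD 10: (7,9) -> (7,-1) [heading=270, draw]
FD 2: (7,-1) -> (7,-3) [heading=270, draw]
FD 8: (7,-3) -> (7,-11) [heading=270, draw]
PD: pen down
FD 15: (7,-11) -> (7,-26) [heading=270, draw]
FD 16: (7,-26) -> (7,-42) [heading=270, draw]
BK 16: (7,-42) -> (7,-26) [heading=270, draw]
BK 8: (7,-26) -> (7,-18) [heading=270, draw]
FD 19: (7,-18) -> (7,-37) [heading=270, draw]
FD 7: (7,-37) -> (7,-44) [heading=270, draw]
Final: pos=(7,-44), heading=270, 9 segment(s) drawn

Segment endpoints: x in {7, 7, 7, 7, 7, 7, 7}, y in {-44, -42, -37, -26, -18, -11, -3, -1, 9}
xmin=7, ymin=-44, xmax=7, ymax=9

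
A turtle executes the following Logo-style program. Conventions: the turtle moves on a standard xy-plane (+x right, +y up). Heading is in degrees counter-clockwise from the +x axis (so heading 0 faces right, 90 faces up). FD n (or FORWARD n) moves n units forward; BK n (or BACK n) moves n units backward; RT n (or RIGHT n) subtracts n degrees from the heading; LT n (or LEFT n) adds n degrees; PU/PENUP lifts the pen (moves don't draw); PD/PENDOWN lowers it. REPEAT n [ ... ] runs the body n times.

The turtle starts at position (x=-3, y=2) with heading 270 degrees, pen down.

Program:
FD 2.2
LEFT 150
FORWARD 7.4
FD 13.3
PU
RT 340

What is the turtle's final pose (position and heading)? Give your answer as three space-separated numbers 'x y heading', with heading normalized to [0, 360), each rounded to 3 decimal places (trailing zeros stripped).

Answer: 7.35 17.727 80

Derivation:
Executing turtle program step by step:
Start: pos=(-3,2), heading=270, pen down
FD 2.2: (-3,2) -> (-3,-0.2) [heading=270, draw]
LT 150: heading 270 -> 60
FD 7.4: (-3,-0.2) -> (0.7,6.209) [heading=60, draw]
FD 13.3: (0.7,6.209) -> (7.35,17.727) [heading=60, draw]
PU: pen up
RT 340: heading 60 -> 80
Final: pos=(7.35,17.727), heading=80, 3 segment(s) drawn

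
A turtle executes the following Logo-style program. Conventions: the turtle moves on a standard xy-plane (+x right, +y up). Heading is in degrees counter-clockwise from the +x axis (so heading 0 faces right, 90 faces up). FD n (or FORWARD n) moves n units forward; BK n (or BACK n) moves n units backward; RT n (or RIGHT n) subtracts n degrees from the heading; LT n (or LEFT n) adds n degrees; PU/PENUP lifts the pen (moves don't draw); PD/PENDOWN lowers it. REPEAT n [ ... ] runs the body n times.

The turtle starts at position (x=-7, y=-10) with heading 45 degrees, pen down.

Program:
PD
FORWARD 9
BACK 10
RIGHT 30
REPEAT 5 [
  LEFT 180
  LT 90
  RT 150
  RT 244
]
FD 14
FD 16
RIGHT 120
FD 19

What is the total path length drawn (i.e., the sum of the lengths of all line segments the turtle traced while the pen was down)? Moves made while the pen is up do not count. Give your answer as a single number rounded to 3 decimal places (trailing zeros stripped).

Answer: 68

Derivation:
Executing turtle program step by step:
Start: pos=(-7,-10), heading=45, pen down
PD: pen down
FD 9: (-7,-10) -> (-0.636,-3.636) [heading=45, draw]
BK 10: (-0.636,-3.636) -> (-7.707,-10.707) [heading=45, draw]
RT 30: heading 45 -> 15
REPEAT 5 [
  -- iteration 1/5 --
  LT 180: heading 15 -> 195
  LT 90: heading 195 -> 285
  RT 150: heading 285 -> 135
  RT 244: heading 135 -> 251
  -- iteration 2/5 --
  LT 180: heading 251 -> 71
  LT 90: heading 71 -> 161
  RT 150: heading 161 -> 11
  RT 244: heading 11 -> 127
  -- iteration 3/5 --
  LT 180: heading 127 -> 307
  LT 90: heading 307 -> 37
  RT 150: heading 37 -> 247
  RT 244: heading 247 -> 3
  -- iteration 4/5 --
  LT 180: heading 3 -> 183
  LT 90: heading 183 -> 273
  RT 150: heading 273 -> 123
  RT 244: heading 123 -> 239
  -- iteration 5/5 --
  LT 180: heading 239 -> 59
  LT 90: heading 59 -> 149
  RT 150: heading 149 -> 359
  RT 244: heading 359 -> 115
]
FD 14: (-7.707,-10.707) -> (-13.624,1.981) [heading=115, draw]
FD 16: (-13.624,1.981) -> (-20.386,16.482) [heading=115, draw]
RT 120: heading 115 -> 355
FD 19: (-20.386,16.482) -> (-1.458,14.826) [heading=355, draw]
Final: pos=(-1.458,14.826), heading=355, 5 segment(s) drawn

Segment lengths:
  seg 1: (-7,-10) -> (-0.636,-3.636), length = 9
  seg 2: (-0.636,-3.636) -> (-7.707,-10.707), length = 10
  seg 3: (-7.707,-10.707) -> (-13.624,1.981), length = 14
  seg 4: (-13.624,1.981) -> (-20.386,16.482), length = 16
  seg 5: (-20.386,16.482) -> (-1.458,14.826), length = 19
Total = 68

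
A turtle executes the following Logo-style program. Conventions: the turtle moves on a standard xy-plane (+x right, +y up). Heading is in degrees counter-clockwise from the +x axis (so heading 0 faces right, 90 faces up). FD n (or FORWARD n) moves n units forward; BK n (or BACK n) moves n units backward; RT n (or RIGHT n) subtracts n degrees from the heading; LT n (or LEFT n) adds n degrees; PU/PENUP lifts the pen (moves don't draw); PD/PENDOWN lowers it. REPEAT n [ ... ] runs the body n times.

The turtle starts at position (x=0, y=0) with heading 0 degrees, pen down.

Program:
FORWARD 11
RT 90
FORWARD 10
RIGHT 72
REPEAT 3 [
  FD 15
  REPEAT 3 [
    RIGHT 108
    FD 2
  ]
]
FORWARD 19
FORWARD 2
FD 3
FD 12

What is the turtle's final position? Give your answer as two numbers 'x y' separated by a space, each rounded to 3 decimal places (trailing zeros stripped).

Answer: 10.98 -70.277

Derivation:
Executing turtle program step by step:
Start: pos=(0,0), heading=0, pen down
FD 11: (0,0) -> (11,0) [heading=0, draw]
RT 90: heading 0 -> 270
FD 10: (11,0) -> (11,-10) [heading=270, draw]
RT 72: heading 270 -> 198
REPEAT 3 [
  -- iteration 1/3 --
  FD 15: (11,-10) -> (-3.266,-14.635) [heading=198, draw]
  REPEAT 3 [
    -- iteration 1/3 --
    RT 108: heading 198 -> 90
    FD 2: (-3.266,-14.635) -> (-3.266,-12.635) [heading=90, draw]
    -- iteration 2/3 --
    RT 108: heading 90 -> 342
    FD 2: (-3.266,-12.635) -> (-1.364,-13.253) [heading=342, draw]
    -- iteration 3/3 --
    RT 108: heading 342 -> 234
    FD 2: (-1.364,-13.253) -> (-2.539,-14.871) [heading=234, draw]
  ]
  -- iteration 2/3 --
  FD 15: (-2.539,-14.871) -> (-11.356,-27.007) [heading=234, draw]
  REPEAT 3 [
    -- iteration 1/3 --
    RT 108: heading 234 -> 126
    FD 2: (-11.356,-27.007) -> (-12.532,-25.389) [heading=126, draw]
    -- iteration 2/3 --
    RT 108: heading 126 -> 18
    FD 2: (-12.532,-25.389) -> (-10.63,-24.771) [heading=18, draw]
    -- iteration 3/3 --
    RT 108: heading 18 -> 270
    FD 2: (-10.63,-24.771) -> (-10.63,-26.771) [heading=270, draw]
  ]
  -- iteration 3/3 --
  FD 15: (-10.63,-26.771) -> (-10.63,-41.771) [heading=270, draw]
  REPEAT 3 [
    -- iteration 1/3 --
    RT 108: heading 270 -> 162
    FD 2: (-10.63,-41.771) -> (-12.532,-41.152) [heading=162, draw]
    -- iteration 2/3 --
    RT 108: heading 162 -> 54
    FD 2: (-12.532,-41.152) -> (-11.356,-39.534) [heading=54, draw]
    -- iteration 3/3 --
    RT 108: heading 54 -> 306
    FD 2: (-11.356,-39.534) -> (-10.181,-41.152) [heading=306, draw]
  ]
]
FD 19: (-10.181,-41.152) -> (0.987,-56.524) [heading=306, draw]
FD 2: (0.987,-56.524) -> (2.163,-58.142) [heading=306, draw]
FD 3: (2.163,-58.142) -> (3.926,-60.569) [heading=306, draw]
FD 12: (3.926,-60.569) -> (10.98,-70.277) [heading=306, draw]
Final: pos=(10.98,-70.277), heading=306, 18 segment(s) drawn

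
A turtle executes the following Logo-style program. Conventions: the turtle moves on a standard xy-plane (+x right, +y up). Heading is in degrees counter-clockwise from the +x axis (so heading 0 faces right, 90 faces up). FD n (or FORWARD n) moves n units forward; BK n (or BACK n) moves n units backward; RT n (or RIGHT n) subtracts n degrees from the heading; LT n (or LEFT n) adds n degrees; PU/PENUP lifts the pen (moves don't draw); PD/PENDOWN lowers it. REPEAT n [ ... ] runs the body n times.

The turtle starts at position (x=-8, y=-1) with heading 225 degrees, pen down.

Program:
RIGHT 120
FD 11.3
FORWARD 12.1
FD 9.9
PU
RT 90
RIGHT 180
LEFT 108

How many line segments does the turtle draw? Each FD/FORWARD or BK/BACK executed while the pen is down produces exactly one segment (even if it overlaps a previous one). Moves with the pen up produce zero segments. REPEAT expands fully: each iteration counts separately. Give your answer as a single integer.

Executing turtle program step by step:
Start: pos=(-8,-1), heading=225, pen down
RT 120: heading 225 -> 105
FD 11.3: (-8,-1) -> (-10.925,9.915) [heading=105, draw]
FD 12.1: (-10.925,9.915) -> (-14.056,21.603) [heading=105, draw]
FD 9.9: (-14.056,21.603) -> (-16.619,31.165) [heading=105, draw]
PU: pen up
RT 90: heading 105 -> 15
RT 180: heading 15 -> 195
LT 108: heading 195 -> 303
Final: pos=(-16.619,31.165), heading=303, 3 segment(s) drawn
Segments drawn: 3

Answer: 3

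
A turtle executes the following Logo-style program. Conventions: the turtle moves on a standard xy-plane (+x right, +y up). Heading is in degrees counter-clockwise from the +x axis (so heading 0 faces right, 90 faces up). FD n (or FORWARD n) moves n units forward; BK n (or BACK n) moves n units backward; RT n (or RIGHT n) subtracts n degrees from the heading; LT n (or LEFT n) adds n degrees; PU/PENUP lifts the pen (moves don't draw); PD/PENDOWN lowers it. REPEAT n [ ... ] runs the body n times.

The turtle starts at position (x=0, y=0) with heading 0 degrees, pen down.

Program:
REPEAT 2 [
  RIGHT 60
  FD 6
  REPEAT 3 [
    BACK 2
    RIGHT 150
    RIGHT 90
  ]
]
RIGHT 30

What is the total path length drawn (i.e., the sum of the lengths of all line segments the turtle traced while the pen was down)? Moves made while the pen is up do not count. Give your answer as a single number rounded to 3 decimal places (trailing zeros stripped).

Executing turtle program step by step:
Start: pos=(0,0), heading=0, pen down
REPEAT 2 [
  -- iteration 1/2 --
  RT 60: heading 0 -> 300
  FD 6: (0,0) -> (3,-5.196) [heading=300, draw]
  REPEAT 3 [
    -- iteration 1/3 --
    BK 2: (3,-5.196) -> (2,-3.464) [heading=300, draw]
    RT 150: heading 300 -> 150
    RT 90: heading 150 -> 60
    -- iteration 2/3 --
    BK 2: (2,-3.464) -> (1,-5.196) [heading=60, draw]
    RT 150: heading 60 -> 270
    RT 90: heading 270 -> 180
    -- iteration 3/3 --
    BK 2: (1,-5.196) -> (3,-5.196) [heading=180, draw]
    RT 150: heading 180 -> 30
    RT 90: heading 30 -> 300
  ]
  -- iteration 2/2 --
  RT 60: heading 300 -> 240
  FD 6: (3,-5.196) -> (0,-10.392) [heading=240, draw]
  REPEAT 3 [
    -- iteration 1/3 --
    BK 2: (0,-10.392) -> (1,-8.66) [heading=240, draw]
    RT 150: heading 240 -> 90
    RT 90: heading 90 -> 0
    -- iteration 2/3 --
    BK 2: (1,-8.66) -> (-1,-8.66) [heading=0, draw]
    RT 150: heading 0 -> 210
    RT 90: heading 210 -> 120
    -- iteration 3/3 --
    BK 2: (-1,-8.66) -> (0,-10.392) [heading=120, draw]
    RT 150: heading 120 -> 330
    RT 90: heading 330 -> 240
  ]
]
RT 30: heading 240 -> 210
Final: pos=(0,-10.392), heading=210, 8 segment(s) drawn

Segment lengths:
  seg 1: (0,0) -> (3,-5.196), length = 6
  seg 2: (3,-5.196) -> (2,-3.464), length = 2
  seg 3: (2,-3.464) -> (1,-5.196), length = 2
  seg 4: (1,-5.196) -> (3,-5.196), length = 2
  seg 5: (3,-5.196) -> (0,-10.392), length = 6
  seg 6: (0,-10.392) -> (1,-8.66), length = 2
  seg 7: (1,-8.66) -> (-1,-8.66), length = 2
  seg 8: (-1,-8.66) -> (0,-10.392), length = 2
Total = 24

Answer: 24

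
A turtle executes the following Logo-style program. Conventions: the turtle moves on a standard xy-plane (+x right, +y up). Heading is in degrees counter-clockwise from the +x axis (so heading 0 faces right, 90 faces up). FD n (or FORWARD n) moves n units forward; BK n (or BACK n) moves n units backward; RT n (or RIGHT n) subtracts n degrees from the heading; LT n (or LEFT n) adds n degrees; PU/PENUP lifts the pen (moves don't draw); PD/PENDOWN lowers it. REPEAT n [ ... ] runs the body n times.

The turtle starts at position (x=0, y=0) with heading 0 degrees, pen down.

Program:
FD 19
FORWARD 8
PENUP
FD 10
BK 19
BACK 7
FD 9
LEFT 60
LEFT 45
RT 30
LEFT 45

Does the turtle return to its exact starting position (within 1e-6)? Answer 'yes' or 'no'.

Answer: no

Derivation:
Executing turtle program step by step:
Start: pos=(0,0), heading=0, pen down
FD 19: (0,0) -> (19,0) [heading=0, draw]
FD 8: (19,0) -> (27,0) [heading=0, draw]
PU: pen up
FD 10: (27,0) -> (37,0) [heading=0, move]
BK 19: (37,0) -> (18,0) [heading=0, move]
BK 7: (18,0) -> (11,0) [heading=0, move]
FD 9: (11,0) -> (20,0) [heading=0, move]
LT 60: heading 0 -> 60
LT 45: heading 60 -> 105
RT 30: heading 105 -> 75
LT 45: heading 75 -> 120
Final: pos=(20,0), heading=120, 2 segment(s) drawn

Start position: (0, 0)
Final position: (20, 0)
Distance = 20; >= 1e-6 -> NOT closed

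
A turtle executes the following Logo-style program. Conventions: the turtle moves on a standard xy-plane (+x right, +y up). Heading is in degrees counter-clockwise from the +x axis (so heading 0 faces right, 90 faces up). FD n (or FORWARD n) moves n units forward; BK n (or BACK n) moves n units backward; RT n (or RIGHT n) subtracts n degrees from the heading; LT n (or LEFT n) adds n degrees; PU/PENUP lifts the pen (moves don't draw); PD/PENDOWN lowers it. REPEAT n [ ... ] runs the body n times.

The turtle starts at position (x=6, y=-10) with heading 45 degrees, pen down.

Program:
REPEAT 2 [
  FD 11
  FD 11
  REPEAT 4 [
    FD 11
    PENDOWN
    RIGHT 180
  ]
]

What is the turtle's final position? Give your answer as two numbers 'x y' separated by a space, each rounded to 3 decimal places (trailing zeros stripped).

Executing turtle program step by step:
Start: pos=(6,-10), heading=45, pen down
REPEAT 2 [
  -- iteration 1/2 --
  FD 11: (6,-10) -> (13.778,-2.222) [heading=45, draw]
  FD 11: (13.778,-2.222) -> (21.556,5.556) [heading=45, draw]
  REPEAT 4 [
    -- iteration 1/4 --
    FD 11: (21.556,5.556) -> (29.335,13.335) [heading=45, draw]
    PD: pen down
    RT 180: heading 45 -> 225
    -- iteration 2/4 --
    FD 11: (29.335,13.335) -> (21.556,5.556) [heading=225, draw]
    PD: pen down
    RT 180: heading 225 -> 45
    -- iteration 3/4 --
    FD 11: (21.556,5.556) -> (29.335,13.335) [heading=45, draw]
    PD: pen down
    RT 180: heading 45 -> 225
    -- iteration 4/4 --
    FD 11: (29.335,13.335) -> (21.556,5.556) [heading=225, draw]
    PD: pen down
    RT 180: heading 225 -> 45
  ]
  -- iteration 2/2 --
  FD 11: (21.556,5.556) -> (29.335,13.335) [heading=45, draw]
  FD 11: (29.335,13.335) -> (37.113,21.113) [heading=45, draw]
  REPEAT 4 [
    -- iteration 1/4 --
    FD 11: (37.113,21.113) -> (44.891,28.891) [heading=45, draw]
    PD: pen down
    RT 180: heading 45 -> 225
    -- iteration 2/4 --
    FD 11: (44.891,28.891) -> (37.113,21.113) [heading=225, draw]
    PD: pen down
    RT 180: heading 225 -> 45
    -- iteration 3/4 --
    FD 11: (37.113,21.113) -> (44.891,28.891) [heading=45, draw]
    PD: pen down
    RT 180: heading 45 -> 225
    -- iteration 4/4 --
    FD 11: (44.891,28.891) -> (37.113,21.113) [heading=225, draw]
    PD: pen down
    RT 180: heading 225 -> 45
  ]
]
Final: pos=(37.113,21.113), heading=45, 12 segment(s) drawn

Answer: 37.113 21.113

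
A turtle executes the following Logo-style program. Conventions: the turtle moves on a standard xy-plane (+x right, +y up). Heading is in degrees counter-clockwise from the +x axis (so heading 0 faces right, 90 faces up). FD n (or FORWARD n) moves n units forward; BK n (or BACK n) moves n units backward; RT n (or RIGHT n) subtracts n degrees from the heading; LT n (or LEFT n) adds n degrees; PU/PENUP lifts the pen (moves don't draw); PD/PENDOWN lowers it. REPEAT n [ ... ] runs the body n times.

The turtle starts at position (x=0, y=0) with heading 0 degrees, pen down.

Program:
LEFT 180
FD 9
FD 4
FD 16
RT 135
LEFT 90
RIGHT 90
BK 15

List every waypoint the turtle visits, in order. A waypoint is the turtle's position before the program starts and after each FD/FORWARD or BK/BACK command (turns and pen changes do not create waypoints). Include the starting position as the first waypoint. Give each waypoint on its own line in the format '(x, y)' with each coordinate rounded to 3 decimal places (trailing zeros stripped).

Answer: (0, 0)
(-9, 0)
(-13, 0)
(-29, 0)
(-39.607, -10.607)

Derivation:
Executing turtle program step by step:
Start: pos=(0,0), heading=0, pen down
LT 180: heading 0 -> 180
FD 9: (0,0) -> (-9,0) [heading=180, draw]
FD 4: (-9,0) -> (-13,0) [heading=180, draw]
FD 16: (-13,0) -> (-29,0) [heading=180, draw]
RT 135: heading 180 -> 45
LT 90: heading 45 -> 135
RT 90: heading 135 -> 45
BK 15: (-29,0) -> (-39.607,-10.607) [heading=45, draw]
Final: pos=(-39.607,-10.607), heading=45, 4 segment(s) drawn
Waypoints (5 total):
(0, 0)
(-9, 0)
(-13, 0)
(-29, 0)
(-39.607, -10.607)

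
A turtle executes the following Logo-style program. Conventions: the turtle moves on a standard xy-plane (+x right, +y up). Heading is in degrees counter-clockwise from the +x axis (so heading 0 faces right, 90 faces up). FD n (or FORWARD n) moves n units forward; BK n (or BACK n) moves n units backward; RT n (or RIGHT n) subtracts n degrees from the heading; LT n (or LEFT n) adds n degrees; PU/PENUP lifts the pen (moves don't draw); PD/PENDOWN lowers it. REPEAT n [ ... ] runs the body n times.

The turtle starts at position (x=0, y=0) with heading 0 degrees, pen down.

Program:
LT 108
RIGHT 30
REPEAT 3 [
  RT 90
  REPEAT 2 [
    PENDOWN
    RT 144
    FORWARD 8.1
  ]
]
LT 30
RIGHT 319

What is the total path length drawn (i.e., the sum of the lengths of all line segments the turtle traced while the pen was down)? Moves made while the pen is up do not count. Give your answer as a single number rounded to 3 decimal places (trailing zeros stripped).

Answer: 48.6

Derivation:
Executing turtle program step by step:
Start: pos=(0,0), heading=0, pen down
LT 108: heading 0 -> 108
RT 30: heading 108 -> 78
REPEAT 3 [
  -- iteration 1/3 --
  RT 90: heading 78 -> 348
  REPEAT 2 [
    -- iteration 1/2 --
    PD: pen down
    RT 144: heading 348 -> 204
    FD 8.1: (0,0) -> (-7.4,-3.295) [heading=204, draw]
    -- iteration 2/2 --
    PD: pen down
    RT 144: heading 204 -> 60
    FD 8.1: (-7.4,-3.295) -> (-3.35,3.72) [heading=60, draw]
  ]
  -- iteration 2/3 --
  RT 90: heading 60 -> 330
  REPEAT 2 [
    -- iteration 1/2 --
    PD: pen down
    RT 144: heading 330 -> 186
    FD 8.1: (-3.35,3.72) -> (-11.405,2.874) [heading=186, draw]
    -- iteration 2/2 --
    PD: pen down
    RT 144: heading 186 -> 42
    FD 8.1: (-11.405,2.874) -> (-5.386,8.294) [heading=42, draw]
  ]
  -- iteration 3/3 --
  RT 90: heading 42 -> 312
  REPEAT 2 [
    -- iteration 1/2 --
    PD: pen down
    RT 144: heading 312 -> 168
    FD 8.1: (-5.386,8.294) -> (-13.309,9.978) [heading=168, draw]
    -- iteration 2/2 --
    PD: pen down
    RT 144: heading 168 -> 24
    FD 8.1: (-13.309,9.978) -> (-5.909,13.272) [heading=24, draw]
  ]
]
LT 30: heading 24 -> 54
RT 319: heading 54 -> 95
Final: pos=(-5.909,13.272), heading=95, 6 segment(s) drawn

Segment lengths:
  seg 1: (0,0) -> (-7.4,-3.295), length = 8.1
  seg 2: (-7.4,-3.295) -> (-3.35,3.72), length = 8.1
  seg 3: (-3.35,3.72) -> (-11.405,2.874), length = 8.1
  seg 4: (-11.405,2.874) -> (-5.386,8.294), length = 8.1
  seg 5: (-5.386,8.294) -> (-13.309,9.978), length = 8.1
  seg 6: (-13.309,9.978) -> (-5.909,13.272), length = 8.1
Total = 48.6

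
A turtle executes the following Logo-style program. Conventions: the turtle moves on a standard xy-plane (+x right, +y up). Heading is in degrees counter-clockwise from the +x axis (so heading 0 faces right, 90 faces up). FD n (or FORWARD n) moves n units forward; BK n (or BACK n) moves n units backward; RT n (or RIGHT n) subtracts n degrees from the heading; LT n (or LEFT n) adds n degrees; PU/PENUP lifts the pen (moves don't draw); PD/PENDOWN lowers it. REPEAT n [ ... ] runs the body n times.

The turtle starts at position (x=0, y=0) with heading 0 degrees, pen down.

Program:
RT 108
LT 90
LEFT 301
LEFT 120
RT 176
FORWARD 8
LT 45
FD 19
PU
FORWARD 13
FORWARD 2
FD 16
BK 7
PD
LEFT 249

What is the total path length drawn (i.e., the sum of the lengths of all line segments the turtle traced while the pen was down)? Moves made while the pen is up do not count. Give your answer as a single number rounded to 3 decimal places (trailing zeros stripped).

Answer: 27

Derivation:
Executing turtle program step by step:
Start: pos=(0,0), heading=0, pen down
RT 108: heading 0 -> 252
LT 90: heading 252 -> 342
LT 301: heading 342 -> 283
LT 120: heading 283 -> 43
RT 176: heading 43 -> 227
FD 8: (0,0) -> (-5.456,-5.851) [heading=227, draw]
LT 45: heading 227 -> 272
FD 19: (-5.456,-5.851) -> (-4.793,-24.839) [heading=272, draw]
PU: pen up
FD 13: (-4.793,-24.839) -> (-4.339,-37.831) [heading=272, move]
FD 2: (-4.339,-37.831) -> (-4.269,-39.83) [heading=272, move]
FD 16: (-4.269,-39.83) -> (-3.711,-55.82) [heading=272, move]
BK 7: (-3.711,-55.82) -> (-3.955,-48.825) [heading=272, move]
PD: pen down
LT 249: heading 272 -> 161
Final: pos=(-3.955,-48.825), heading=161, 2 segment(s) drawn

Segment lengths:
  seg 1: (0,0) -> (-5.456,-5.851), length = 8
  seg 2: (-5.456,-5.851) -> (-4.793,-24.839), length = 19
Total = 27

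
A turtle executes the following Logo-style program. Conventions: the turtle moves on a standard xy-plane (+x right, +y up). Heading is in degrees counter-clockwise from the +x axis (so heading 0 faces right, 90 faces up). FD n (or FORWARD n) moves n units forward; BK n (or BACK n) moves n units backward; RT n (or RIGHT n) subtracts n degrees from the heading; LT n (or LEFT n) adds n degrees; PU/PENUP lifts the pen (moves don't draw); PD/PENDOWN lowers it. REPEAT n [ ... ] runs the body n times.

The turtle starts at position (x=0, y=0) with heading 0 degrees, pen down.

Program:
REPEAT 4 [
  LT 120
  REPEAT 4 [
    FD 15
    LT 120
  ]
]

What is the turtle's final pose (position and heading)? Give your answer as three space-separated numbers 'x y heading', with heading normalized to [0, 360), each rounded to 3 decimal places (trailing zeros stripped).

Answer: -7.5 12.99 240

Derivation:
Executing turtle program step by step:
Start: pos=(0,0), heading=0, pen down
REPEAT 4 [
  -- iteration 1/4 --
  LT 120: heading 0 -> 120
  REPEAT 4 [
    -- iteration 1/4 --
    FD 15: (0,0) -> (-7.5,12.99) [heading=120, draw]
    LT 120: heading 120 -> 240
    -- iteration 2/4 --
    FD 15: (-7.5,12.99) -> (-15,0) [heading=240, draw]
    LT 120: heading 240 -> 0
    -- iteration 3/4 --
    FD 15: (-15,0) -> (0,0) [heading=0, draw]
    LT 120: heading 0 -> 120
    -- iteration 4/4 --
    FD 15: (0,0) -> (-7.5,12.99) [heading=120, draw]
    LT 120: heading 120 -> 240
  ]
  -- iteration 2/4 --
  LT 120: heading 240 -> 0
  REPEAT 4 [
    -- iteration 1/4 --
    FD 15: (-7.5,12.99) -> (7.5,12.99) [heading=0, draw]
    LT 120: heading 0 -> 120
    -- iteration 2/4 --
    FD 15: (7.5,12.99) -> (0,25.981) [heading=120, draw]
    LT 120: heading 120 -> 240
    -- iteration 3/4 --
    FD 15: (0,25.981) -> (-7.5,12.99) [heading=240, draw]
    LT 120: heading 240 -> 0
    -- iteration 4/4 --
    FD 15: (-7.5,12.99) -> (7.5,12.99) [heading=0, draw]
    LT 120: heading 0 -> 120
  ]
  -- iteration 3/4 --
  LT 120: heading 120 -> 240
  REPEAT 4 [
    -- iteration 1/4 --
    FD 15: (7.5,12.99) -> (0,0) [heading=240, draw]
    LT 120: heading 240 -> 0
    -- iteration 2/4 --
    FD 15: (0,0) -> (15,0) [heading=0, draw]
    LT 120: heading 0 -> 120
    -- iteration 3/4 --
    FD 15: (15,0) -> (7.5,12.99) [heading=120, draw]
    LT 120: heading 120 -> 240
    -- iteration 4/4 --
    FD 15: (7.5,12.99) -> (0,0) [heading=240, draw]
    LT 120: heading 240 -> 0
  ]
  -- iteration 4/4 --
  LT 120: heading 0 -> 120
  REPEAT 4 [
    -- iteration 1/4 --
    FD 15: (0,0) -> (-7.5,12.99) [heading=120, draw]
    LT 120: heading 120 -> 240
    -- iteration 2/4 --
    FD 15: (-7.5,12.99) -> (-15,0) [heading=240, draw]
    LT 120: heading 240 -> 0
    -- iteration 3/4 --
    FD 15: (-15,0) -> (0,0) [heading=0, draw]
    LT 120: heading 0 -> 120
    -- iteration 4/4 --
    FD 15: (0,0) -> (-7.5,12.99) [heading=120, draw]
    LT 120: heading 120 -> 240
  ]
]
Final: pos=(-7.5,12.99), heading=240, 16 segment(s) drawn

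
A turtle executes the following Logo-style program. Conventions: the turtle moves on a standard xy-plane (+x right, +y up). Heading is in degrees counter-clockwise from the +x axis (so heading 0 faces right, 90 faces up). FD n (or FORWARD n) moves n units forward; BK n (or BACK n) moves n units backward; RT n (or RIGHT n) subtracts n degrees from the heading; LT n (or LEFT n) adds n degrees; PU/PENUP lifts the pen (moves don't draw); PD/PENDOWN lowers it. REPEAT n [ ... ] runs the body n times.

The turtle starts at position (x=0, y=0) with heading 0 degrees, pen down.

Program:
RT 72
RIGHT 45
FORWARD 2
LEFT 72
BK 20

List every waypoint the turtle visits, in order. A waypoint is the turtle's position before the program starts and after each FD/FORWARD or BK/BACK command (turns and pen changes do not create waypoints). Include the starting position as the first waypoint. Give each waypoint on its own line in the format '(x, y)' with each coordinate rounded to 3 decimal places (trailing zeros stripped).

Answer: (0, 0)
(-0.908, -1.782)
(-15.05, 12.36)

Derivation:
Executing turtle program step by step:
Start: pos=(0,0), heading=0, pen down
RT 72: heading 0 -> 288
RT 45: heading 288 -> 243
FD 2: (0,0) -> (-0.908,-1.782) [heading=243, draw]
LT 72: heading 243 -> 315
BK 20: (-0.908,-1.782) -> (-15.05,12.36) [heading=315, draw]
Final: pos=(-15.05,12.36), heading=315, 2 segment(s) drawn
Waypoints (3 total):
(0, 0)
(-0.908, -1.782)
(-15.05, 12.36)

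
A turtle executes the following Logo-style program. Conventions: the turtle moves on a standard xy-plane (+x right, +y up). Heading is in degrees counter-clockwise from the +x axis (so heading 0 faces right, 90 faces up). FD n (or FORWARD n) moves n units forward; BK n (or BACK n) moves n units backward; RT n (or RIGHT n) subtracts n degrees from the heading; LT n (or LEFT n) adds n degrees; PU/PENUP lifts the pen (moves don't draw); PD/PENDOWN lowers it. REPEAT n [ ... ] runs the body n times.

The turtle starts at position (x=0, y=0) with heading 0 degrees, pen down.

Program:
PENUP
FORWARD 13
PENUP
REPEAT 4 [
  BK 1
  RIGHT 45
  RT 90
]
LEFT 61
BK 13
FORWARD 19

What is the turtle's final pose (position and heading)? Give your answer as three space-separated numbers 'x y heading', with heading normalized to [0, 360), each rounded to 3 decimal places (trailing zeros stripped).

Executing turtle program step by step:
Start: pos=(0,0), heading=0, pen down
PU: pen up
FD 13: (0,0) -> (13,0) [heading=0, move]
PU: pen up
REPEAT 4 [
  -- iteration 1/4 --
  BK 1: (13,0) -> (12,0) [heading=0, move]
  RT 45: heading 0 -> 315
  RT 90: heading 315 -> 225
  -- iteration 2/4 --
  BK 1: (12,0) -> (12.707,0.707) [heading=225, move]
  RT 45: heading 225 -> 180
  RT 90: heading 180 -> 90
  -- iteration 3/4 --
  BK 1: (12.707,0.707) -> (12.707,-0.293) [heading=90, move]
  RT 45: heading 90 -> 45
  RT 90: heading 45 -> 315
  -- iteration 4/4 --
  BK 1: (12.707,-0.293) -> (12,0.414) [heading=315, move]
  RT 45: heading 315 -> 270
  RT 90: heading 270 -> 180
]
LT 61: heading 180 -> 241
BK 13: (12,0.414) -> (18.303,11.784) [heading=241, move]
FD 19: (18.303,11.784) -> (9.091,-4.834) [heading=241, move]
Final: pos=(9.091,-4.834), heading=241, 0 segment(s) drawn

Answer: 9.091 -4.834 241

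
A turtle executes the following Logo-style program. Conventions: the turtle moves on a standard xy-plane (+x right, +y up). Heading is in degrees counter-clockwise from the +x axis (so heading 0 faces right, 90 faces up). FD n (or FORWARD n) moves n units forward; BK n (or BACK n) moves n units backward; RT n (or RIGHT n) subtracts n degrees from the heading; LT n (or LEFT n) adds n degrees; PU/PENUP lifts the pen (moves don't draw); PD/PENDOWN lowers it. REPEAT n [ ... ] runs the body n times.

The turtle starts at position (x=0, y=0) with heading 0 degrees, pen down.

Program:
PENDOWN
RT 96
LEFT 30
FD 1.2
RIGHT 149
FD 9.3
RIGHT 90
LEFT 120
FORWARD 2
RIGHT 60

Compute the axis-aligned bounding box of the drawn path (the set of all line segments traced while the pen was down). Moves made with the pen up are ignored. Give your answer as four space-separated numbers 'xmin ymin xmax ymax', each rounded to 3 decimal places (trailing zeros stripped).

Answer: -9.122 -1.096 0.488 4.412

Derivation:
Executing turtle program step by step:
Start: pos=(0,0), heading=0, pen down
PD: pen down
RT 96: heading 0 -> 264
LT 30: heading 264 -> 294
FD 1.2: (0,0) -> (0.488,-1.096) [heading=294, draw]
RT 149: heading 294 -> 145
FD 9.3: (0.488,-1.096) -> (-7.13,4.238) [heading=145, draw]
RT 90: heading 145 -> 55
LT 120: heading 55 -> 175
FD 2: (-7.13,4.238) -> (-9.122,4.412) [heading=175, draw]
RT 60: heading 175 -> 115
Final: pos=(-9.122,4.412), heading=115, 3 segment(s) drawn

Segment endpoints: x in {-9.122, -7.13, 0, 0.488}, y in {-1.096, 0, 4.238, 4.412}
xmin=-9.122, ymin=-1.096, xmax=0.488, ymax=4.412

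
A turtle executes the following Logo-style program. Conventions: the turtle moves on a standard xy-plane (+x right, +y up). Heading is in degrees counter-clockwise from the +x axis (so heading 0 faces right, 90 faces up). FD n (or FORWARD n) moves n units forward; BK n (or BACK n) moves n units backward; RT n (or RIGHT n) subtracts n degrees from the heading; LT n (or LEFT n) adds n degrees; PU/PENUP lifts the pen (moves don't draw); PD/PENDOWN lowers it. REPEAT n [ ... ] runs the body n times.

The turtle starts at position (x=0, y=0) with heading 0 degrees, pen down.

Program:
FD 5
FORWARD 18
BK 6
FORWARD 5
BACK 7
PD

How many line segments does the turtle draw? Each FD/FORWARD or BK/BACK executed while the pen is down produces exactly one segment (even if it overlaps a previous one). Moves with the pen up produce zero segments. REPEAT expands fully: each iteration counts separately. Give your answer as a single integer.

Executing turtle program step by step:
Start: pos=(0,0), heading=0, pen down
FD 5: (0,0) -> (5,0) [heading=0, draw]
FD 18: (5,0) -> (23,0) [heading=0, draw]
BK 6: (23,0) -> (17,0) [heading=0, draw]
FD 5: (17,0) -> (22,0) [heading=0, draw]
BK 7: (22,0) -> (15,0) [heading=0, draw]
PD: pen down
Final: pos=(15,0), heading=0, 5 segment(s) drawn
Segments drawn: 5

Answer: 5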